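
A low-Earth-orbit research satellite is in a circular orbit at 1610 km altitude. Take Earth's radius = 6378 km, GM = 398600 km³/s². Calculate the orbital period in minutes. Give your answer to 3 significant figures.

Semi-major axis a = 6378 + 1610 = 7988 km. Period T = 2π√(a³/μ) = 2π√(7988³/398600) = 7105.1 s = 118.42 min.

118 min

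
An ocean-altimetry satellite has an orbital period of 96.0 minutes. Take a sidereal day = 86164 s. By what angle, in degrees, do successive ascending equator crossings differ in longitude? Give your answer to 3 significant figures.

T = 96.0 min = 5760.0 s.
During one orbit Earth rotates (5760.0 / 86164) × 360° = 24.07°.

24.1°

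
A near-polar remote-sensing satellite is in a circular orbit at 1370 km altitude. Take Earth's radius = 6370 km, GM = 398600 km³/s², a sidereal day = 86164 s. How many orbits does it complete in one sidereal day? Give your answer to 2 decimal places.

12.71

Semi-major axis a = 6370 + 1370 = 7740 km. Period T = 2π√(a³/μ) = 2π√(7740³/398600) = 6776.8 s = 112.95 min.
Orbits per sidereal day = 86164 / 6776.8 = 12.715.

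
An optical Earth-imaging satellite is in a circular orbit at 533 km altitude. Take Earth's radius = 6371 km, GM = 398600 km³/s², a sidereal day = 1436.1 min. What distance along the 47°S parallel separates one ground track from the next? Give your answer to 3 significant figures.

Semi-major axis a = 6371 + 533 = 6904 km. Period T = 2π√(a³/μ) = 2π√(6904³/398600) = 5709.0 s = 95.15 min.
Node shift per orbit = (5709.0/86166) × 360° = 23.85°.
Equatorial spacing = 23.85 × 111.2 km/° = 2652 km.
At 47° latitude, spacing = 2652 × cos(47°) = 1809 km.

1810 km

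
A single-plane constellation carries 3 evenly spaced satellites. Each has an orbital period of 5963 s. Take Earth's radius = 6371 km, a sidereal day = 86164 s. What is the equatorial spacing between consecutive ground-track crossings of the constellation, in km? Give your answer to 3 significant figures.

Single-satellite node shift = (5963.0/86164) × 360° = 24.91°.
With 3 satellites evenly phased, successive equator crossings are 24.91/3 = 8.305° apart.
That is 8.305 × 111.2 = 923 km at the equator.

923 km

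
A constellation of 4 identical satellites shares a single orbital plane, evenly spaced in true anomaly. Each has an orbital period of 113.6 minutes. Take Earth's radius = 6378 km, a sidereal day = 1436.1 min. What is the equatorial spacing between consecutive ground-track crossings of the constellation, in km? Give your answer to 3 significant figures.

792 km

T = 113.6 min = 6816.0 s.
Single-satellite node shift = (6816.0/86166) × 360° = 28.48°.
With 4 satellites evenly phased, successive equator crossings are 28.48/4 = 7.119° apart.
That is 7.119 × 111.3 = 792 km at the equator.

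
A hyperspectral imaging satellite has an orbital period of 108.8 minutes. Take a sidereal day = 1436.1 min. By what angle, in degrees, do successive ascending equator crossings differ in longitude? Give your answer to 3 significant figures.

27.3°

T = 108.8 min = 6528.0 s.
During one orbit Earth rotates (6528.0 / 86166) × 360° = 27.27°.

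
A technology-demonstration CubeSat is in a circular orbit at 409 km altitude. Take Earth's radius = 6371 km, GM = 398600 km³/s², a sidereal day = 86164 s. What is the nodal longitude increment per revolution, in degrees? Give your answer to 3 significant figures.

23.2°

Semi-major axis a = 6371 + 409 = 6780 km. Period T = 2π√(a³/μ) = 2π√(6780³/398600) = 5555.9 s = 92.60 min.
During one orbit Earth rotates (5555.9 / 86164) × 360° = 23.21°.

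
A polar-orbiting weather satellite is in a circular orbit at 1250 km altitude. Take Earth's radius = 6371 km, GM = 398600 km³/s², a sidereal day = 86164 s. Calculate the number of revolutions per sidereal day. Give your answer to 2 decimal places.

Semi-major axis a = 6371 + 1250 = 7621 km. Period T = 2π√(a³/μ) = 2π√(7621³/398600) = 6621.1 s = 110.35 min.
Orbits per sidereal day = 86164 / 6621.1 = 13.014.

13.01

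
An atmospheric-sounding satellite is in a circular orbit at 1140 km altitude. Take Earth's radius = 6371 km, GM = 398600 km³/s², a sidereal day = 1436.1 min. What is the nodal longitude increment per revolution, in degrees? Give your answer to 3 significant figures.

Semi-major axis a = 6371 + 1140 = 7511 km. Period T = 2π√(a³/μ) = 2π√(7511³/398600) = 6478.3 s = 107.97 min.
During one orbit Earth rotates (6478.3 / 86166) × 360° = 27.07°.

27.1°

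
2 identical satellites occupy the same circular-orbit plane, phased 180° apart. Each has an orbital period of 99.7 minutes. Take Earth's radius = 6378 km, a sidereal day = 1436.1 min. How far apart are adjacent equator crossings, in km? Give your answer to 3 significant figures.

T = 99.7 min = 5982.0 s.
Single-satellite node shift = (5982.0/86166) × 360° = 24.99°.
With 2 satellites evenly phased, successive equator crossings are 24.99/2 = 12.496° apart.
That is 12.496 × 111.3 = 1391 km at the equator.

1390 km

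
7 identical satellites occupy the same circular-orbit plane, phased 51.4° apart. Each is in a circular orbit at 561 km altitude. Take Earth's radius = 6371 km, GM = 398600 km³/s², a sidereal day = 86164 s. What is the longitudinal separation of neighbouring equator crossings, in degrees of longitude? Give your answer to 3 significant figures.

3.43°

Semi-major axis a = 6371 + 561 = 6932 km. Period T = 2π√(a³/μ) = 2π√(6932³/398600) = 5743.8 s = 95.73 min.
Single-satellite node shift = (5743.8/86164) × 360° = 24.00°.
With 7 satellites evenly phased, successive equator crossings are 24.00/7 = 3.428° apart.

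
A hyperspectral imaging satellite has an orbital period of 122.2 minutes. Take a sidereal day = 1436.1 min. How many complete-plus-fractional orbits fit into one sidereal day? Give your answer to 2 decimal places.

T = 122.2 min = 7332.0 s.
Orbits per sidereal day = 86166 / 7332.0 = 11.752.

11.75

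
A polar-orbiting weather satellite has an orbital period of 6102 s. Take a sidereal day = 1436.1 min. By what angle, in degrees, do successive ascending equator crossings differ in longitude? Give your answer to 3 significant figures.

25.5°

During one orbit Earth rotates (6102.0 / 86166) × 360° = 25.49°.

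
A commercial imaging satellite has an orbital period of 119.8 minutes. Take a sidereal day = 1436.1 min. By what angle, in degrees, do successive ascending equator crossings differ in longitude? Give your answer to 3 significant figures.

T = 119.8 min = 7188.0 s.
During one orbit Earth rotates (7188.0 / 86166) × 360° = 30.03°.

30.0°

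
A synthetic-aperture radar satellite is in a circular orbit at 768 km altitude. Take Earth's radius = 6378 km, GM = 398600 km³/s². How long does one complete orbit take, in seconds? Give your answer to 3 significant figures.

Semi-major axis a = 6378 + 768 = 7146 km. Period T = 2π√(a³/μ) = 2π√(7146³/398600) = 6011.8 s = 100.20 min.

6010 seconds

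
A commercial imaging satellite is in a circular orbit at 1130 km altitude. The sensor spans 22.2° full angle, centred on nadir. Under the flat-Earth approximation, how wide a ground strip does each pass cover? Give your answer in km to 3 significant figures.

443 km

Half-angle = 22.2°/2 = 11.1°.
Swath width ≈ 2h·tan(θ/2) = 2 × 1130 × tan(11.1°) = 443.4 km.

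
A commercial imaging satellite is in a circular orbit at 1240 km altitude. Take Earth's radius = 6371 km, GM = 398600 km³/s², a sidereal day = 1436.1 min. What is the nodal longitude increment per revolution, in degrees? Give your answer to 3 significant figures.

Semi-major axis a = 6371 + 1240 = 7611 km. Period T = 2π√(a³/μ) = 2π√(7611³/398600) = 6608.1 s = 110.13 min.
During one orbit Earth rotates (6608.1 / 86166) × 360° = 27.61°.

27.6°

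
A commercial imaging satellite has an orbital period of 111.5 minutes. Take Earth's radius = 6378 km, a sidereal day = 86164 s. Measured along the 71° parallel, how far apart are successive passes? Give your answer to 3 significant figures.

1010 km

T = 111.5 min = 6690.0 s.
Node shift per orbit = (6690.0/86164) × 360° = 27.95°.
Equatorial spacing = 27.95 × 111.3 km/° = 3111 km.
At 71° latitude, spacing = 3111 × cos(71°) = 1013 km.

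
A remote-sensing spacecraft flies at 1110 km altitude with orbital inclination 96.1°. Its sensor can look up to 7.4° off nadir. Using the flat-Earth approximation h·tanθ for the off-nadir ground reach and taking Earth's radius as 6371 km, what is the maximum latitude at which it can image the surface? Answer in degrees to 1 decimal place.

Retrograde orbit: the ground track reaches ±(180° − i) = ±(180 − 96.1) = ±83.9°.
Sensor half-swath on the ground ≈ 1110·tan(7.4°) = 144 km = 1.30° of latitude.
Maximum observable latitude ≈ 83.9 + 1.30 = 85.2°.

85.2°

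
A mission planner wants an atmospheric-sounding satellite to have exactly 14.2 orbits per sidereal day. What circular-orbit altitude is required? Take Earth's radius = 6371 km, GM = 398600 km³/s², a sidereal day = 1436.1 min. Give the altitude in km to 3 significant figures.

819 km

Required period T = 86166 / 14.2 = 6068.0 s.
From T = 2π√(a³/μ): a = (μ T²/4π²)^(1/3) = (398600 × 6068.0² / 4π²)^(1/3) = 7190 km.
Altitude h = a − R = 7190 − 6371 = 819 km.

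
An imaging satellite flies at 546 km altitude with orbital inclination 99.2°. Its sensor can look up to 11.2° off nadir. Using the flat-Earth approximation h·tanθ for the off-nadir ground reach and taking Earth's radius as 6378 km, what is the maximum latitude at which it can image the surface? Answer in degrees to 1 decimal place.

81.8°

Retrograde orbit: the ground track reaches ±(180° − i) = ±(180 − 99.2) = ±80.8°.
Sensor half-swath on the ground ≈ 546·tan(11.2°) = 108 km = 0.97° of latitude.
Maximum observable latitude ≈ 80.8 + 0.97 = 81.8°.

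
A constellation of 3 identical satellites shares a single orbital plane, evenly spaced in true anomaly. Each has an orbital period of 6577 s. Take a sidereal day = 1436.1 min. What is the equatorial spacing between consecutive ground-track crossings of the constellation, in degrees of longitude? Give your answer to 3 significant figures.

9.16°

Single-satellite node shift = (6577.0/86166) × 360° = 27.48°.
With 3 satellites evenly phased, successive equator crossings are 27.48/3 = 9.160° apart.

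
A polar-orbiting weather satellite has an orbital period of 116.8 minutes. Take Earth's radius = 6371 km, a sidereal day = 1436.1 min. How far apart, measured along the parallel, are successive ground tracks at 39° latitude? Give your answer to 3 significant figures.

T = 116.8 min = 7008.0 s.
Node shift per orbit = (7008.0/86166) × 360° = 29.28°.
Equatorial spacing = 29.28 × 111.2 km/° = 3256 km.
At 39° latitude, spacing = 3256 × cos(39°) = 2530 km.

2530 km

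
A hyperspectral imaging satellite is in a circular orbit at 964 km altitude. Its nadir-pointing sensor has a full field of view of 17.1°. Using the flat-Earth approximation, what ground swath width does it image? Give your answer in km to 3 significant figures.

Half-angle = 17.1°/2 = 8.55°.
Swath width ≈ 2h·tan(θ/2) = 2 × 964 × tan(8.55°) = 289.9 km.

290 km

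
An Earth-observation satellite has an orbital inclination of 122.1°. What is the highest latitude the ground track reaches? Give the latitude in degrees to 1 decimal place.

Retrograde orbit: the ground track reaches ±(180° − i) = ±(180 − 122.1) = ±57.9°.

57.9°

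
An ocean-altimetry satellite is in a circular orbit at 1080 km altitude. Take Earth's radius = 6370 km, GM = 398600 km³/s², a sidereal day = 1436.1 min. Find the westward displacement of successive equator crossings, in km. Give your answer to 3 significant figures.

2970 km

Semi-major axis a = 6370 + 1080 = 7450 km. Period T = 2π√(a³/μ) = 2π√(7450³/398600) = 6399.5 s = 106.66 min.
During one orbit Earth rotates (6399.5 / 86166) × 360° = 26.74°.
At the equator that is 26.74° × (2π·6370/360) km/° = 26.74 × 111.2 = 2973 km.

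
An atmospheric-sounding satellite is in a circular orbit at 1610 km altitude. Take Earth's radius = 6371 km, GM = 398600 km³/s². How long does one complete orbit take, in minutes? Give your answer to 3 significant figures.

118 min

Semi-major axis a = 6371 + 1610 = 7981 km. Period T = 2π√(a³/μ) = 2π√(7981³/398600) = 7095.7 s = 118.26 min.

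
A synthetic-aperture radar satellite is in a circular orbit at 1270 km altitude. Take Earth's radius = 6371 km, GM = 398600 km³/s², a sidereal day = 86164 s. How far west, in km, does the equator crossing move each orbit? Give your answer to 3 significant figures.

Semi-major axis a = 6371 + 1270 = 7641 km. Period T = 2π√(a³/μ) = 2π√(7641³/398600) = 6647.2 s = 110.79 min.
During one orbit Earth rotates (6647.2 / 86164) × 360° = 27.77°.
At the equator that is 27.77° × (2π·6371/360) km/° = 27.77 × 111.2 = 3088 km.

3090 km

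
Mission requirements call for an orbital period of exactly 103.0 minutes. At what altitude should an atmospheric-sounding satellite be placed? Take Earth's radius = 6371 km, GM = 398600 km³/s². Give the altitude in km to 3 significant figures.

908 km

T = 103.0 min = 6180.0 s.
From T = 2π√(a³/μ): a = (μ T²/4π²)^(1/3) = (398600 × 6180.0² / 4π²)^(1/3) = 7279 km.
Altitude h = a − R = 7279 − 6371 = 908 km.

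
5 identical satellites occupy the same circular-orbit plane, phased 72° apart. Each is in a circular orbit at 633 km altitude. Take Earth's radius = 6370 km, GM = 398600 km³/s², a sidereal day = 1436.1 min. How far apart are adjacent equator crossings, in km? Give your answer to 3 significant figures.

Semi-major axis a = 6370 + 633 = 7003 km. Period T = 2π√(a³/μ) = 2π√(7003³/398600) = 5832.3 s = 97.20 min.
Single-satellite node shift = (5832.3/86166) × 360° = 24.37°.
With 5 satellites evenly phased, successive equator crossings are 24.37/5 = 4.873° apart.
That is 4.873 × 111.2 = 542 km at the equator.

542 km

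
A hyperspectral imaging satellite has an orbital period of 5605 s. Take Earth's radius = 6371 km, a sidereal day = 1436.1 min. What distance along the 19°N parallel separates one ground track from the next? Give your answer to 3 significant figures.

2460 km

Node shift per orbit = (5605.0/86166) × 360° = 23.42°.
Equatorial spacing = 23.42 × 111.2 km/° = 2604 km.
At 19° latitude, spacing = 2604 × cos(19°) = 2462 km.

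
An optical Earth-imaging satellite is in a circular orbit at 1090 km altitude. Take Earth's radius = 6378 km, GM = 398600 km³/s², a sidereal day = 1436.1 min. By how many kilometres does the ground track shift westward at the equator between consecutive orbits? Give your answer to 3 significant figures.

Semi-major axis a = 6378 + 1090 = 7468 km. Period T = 2π√(a³/μ) = 2π√(7468³/398600) = 6422.7 s = 107.05 min.
During one orbit Earth rotates (6422.7 / 86166) × 360° = 26.83°.
At the equator that is 26.83° × (2π·6378/360) km/° = 26.83 × 111.3 = 2987 km.

2990 km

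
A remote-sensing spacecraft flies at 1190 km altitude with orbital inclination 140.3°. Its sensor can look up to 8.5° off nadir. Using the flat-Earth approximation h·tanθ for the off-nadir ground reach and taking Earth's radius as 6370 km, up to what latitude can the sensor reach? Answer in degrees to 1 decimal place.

Retrograde orbit: the ground track reaches ±(180° − i) = ±(180 − 140.3) = ±39.7°.
Sensor half-swath on the ground ≈ 1190·tan(8.5°) = 178 km = 1.60° of latitude.
Maximum observable latitude ≈ 39.7 + 1.60 = 41.3°.

41.3°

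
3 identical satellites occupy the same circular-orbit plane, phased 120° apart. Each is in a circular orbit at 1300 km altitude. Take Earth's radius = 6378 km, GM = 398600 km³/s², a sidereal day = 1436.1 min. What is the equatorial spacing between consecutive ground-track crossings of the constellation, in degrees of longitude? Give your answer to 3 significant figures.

9.32°

Semi-major axis a = 6378 + 1300 = 7678 km. Period T = 2π√(a³/μ) = 2π√(7678³/398600) = 6695.5 s = 111.59 min.
Single-satellite node shift = (6695.5/86166) × 360° = 27.97°.
With 3 satellites evenly phased, successive equator crossings are 27.97/3 = 9.325° apart.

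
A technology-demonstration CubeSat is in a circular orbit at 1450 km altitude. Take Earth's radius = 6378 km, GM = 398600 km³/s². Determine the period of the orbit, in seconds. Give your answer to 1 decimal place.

6892.7 seconds

Semi-major axis a = 6378 + 1450 = 7828 km. Period T = 2π√(a³/μ) = 2π√(7828³/398600) = 6892.7 s = 114.88 min.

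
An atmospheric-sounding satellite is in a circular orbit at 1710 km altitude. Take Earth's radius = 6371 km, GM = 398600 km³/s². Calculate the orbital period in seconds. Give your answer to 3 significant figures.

Semi-major axis a = 6371 + 1710 = 8081 km. Period T = 2π√(a³/μ) = 2π√(8081³/398600) = 7229.5 s = 120.49 min.

7230 seconds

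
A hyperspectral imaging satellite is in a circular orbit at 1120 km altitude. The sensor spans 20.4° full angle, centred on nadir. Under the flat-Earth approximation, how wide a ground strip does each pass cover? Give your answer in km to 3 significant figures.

Half-angle = 20.4°/2 = 10.2°.
Swath width ≈ 2h·tan(θ/2) = 2 × 1120 × tan(10.2°) = 403.0 km.

403 km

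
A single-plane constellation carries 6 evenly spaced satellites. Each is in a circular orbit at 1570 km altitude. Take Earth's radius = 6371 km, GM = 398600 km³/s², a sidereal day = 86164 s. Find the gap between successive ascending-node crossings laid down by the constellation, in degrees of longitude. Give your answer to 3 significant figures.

Semi-major axis a = 6371 + 1570 = 7941 km. Period T = 2π√(a³/μ) = 2π√(7941³/398600) = 7042.5 s = 117.37 min.
Single-satellite node shift = (7042.5/86164) × 360° = 29.42°.
With 6 satellites evenly phased, successive equator crossings are 29.42/6 = 4.904° apart.

4.90°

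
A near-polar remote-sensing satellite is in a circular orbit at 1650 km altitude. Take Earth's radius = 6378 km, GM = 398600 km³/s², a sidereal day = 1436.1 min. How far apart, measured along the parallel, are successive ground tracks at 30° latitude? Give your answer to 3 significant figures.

Semi-major axis a = 6378 + 1650 = 8028 km. Period T = 2π√(a³/μ) = 2π√(8028³/398600) = 7158.5 s = 119.31 min.
Node shift per orbit = (7158.5/86166) × 360° = 29.91°.
Equatorial spacing = 29.91 × 111.3 km/° = 3329 km.
At 30° latitude, spacing = 3329 × cos(30°) = 2883 km.

2880 km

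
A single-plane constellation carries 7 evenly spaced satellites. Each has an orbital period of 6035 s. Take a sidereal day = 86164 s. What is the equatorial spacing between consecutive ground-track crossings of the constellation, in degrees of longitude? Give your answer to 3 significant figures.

3.60°

Single-satellite node shift = (6035.0/86164) × 360° = 25.21°.
With 7 satellites evenly phased, successive equator crossings are 25.21/7 = 3.602° apart.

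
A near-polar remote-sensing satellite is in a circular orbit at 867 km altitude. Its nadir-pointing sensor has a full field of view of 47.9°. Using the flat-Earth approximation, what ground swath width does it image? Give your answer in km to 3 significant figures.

Half-angle = 47.9°/2 = 23.95°.
Swath width ≈ 2h·tan(θ/2) = 2 × 867 × tan(23.95°) = 770.2 km.

770 km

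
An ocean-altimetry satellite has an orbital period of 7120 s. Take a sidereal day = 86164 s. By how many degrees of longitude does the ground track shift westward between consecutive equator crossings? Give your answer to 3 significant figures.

29.7°

During one orbit Earth rotates (7120.0 / 86164) × 360° = 29.75°.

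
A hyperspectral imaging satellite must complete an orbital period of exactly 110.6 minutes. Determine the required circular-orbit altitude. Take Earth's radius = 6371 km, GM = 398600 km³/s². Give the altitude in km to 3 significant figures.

1260 km

T = 110.6 min = 6636.0 s.
From T = 2π√(a³/μ): a = (μ T²/4π²)^(1/3) = (398600 × 6636.0² / 4π²)^(1/3) = 7632 km.
Altitude h = a − R = 7632 − 6371 = 1261 km.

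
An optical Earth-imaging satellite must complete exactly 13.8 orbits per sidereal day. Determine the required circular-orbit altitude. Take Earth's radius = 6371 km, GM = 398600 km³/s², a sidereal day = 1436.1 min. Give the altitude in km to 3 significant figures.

958 km

Required period T = 86166 / 13.8 = 6243.9 s.
From T = 2π√(a³/μ): a = (μ T²/4π²)^(1/3) = (398600 × 6243.9² / 4π²)^(1/3) = 7329 km.
Altitude h = a − R = 7329 − 6371 = 958 km.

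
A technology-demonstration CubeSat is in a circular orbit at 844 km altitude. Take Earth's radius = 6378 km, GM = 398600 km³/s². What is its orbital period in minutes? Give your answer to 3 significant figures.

Semi-major axis a = 6378 + 844 = 7222 km. Period T = 2π√(a³/μ) = 2π√(7222³/398600) = 6108.0 s = 101.80 min.

102 min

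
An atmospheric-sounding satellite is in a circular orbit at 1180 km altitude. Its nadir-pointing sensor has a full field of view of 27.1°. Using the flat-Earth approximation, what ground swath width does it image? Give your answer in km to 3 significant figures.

569 km

Half-angle = 27.1°/2 = 13.55°.
Swath width ≈ 2h·tan(θ/2) = 2 × 1180 × tan(13.55°) = 568.8 km.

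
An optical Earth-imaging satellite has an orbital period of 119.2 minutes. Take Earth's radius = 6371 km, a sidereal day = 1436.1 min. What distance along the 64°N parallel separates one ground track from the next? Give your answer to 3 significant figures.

T = 119.2 min = 7152.0 s.
Node shift per orbit = (7152.0/86166) × 360° = 29.88°.
Equatorial spacing = 29.88 × 111.2 km/° = 3323 km.
At 64° latitude, spacing = 3323 × cos(64°) = 1457 km.

1460 km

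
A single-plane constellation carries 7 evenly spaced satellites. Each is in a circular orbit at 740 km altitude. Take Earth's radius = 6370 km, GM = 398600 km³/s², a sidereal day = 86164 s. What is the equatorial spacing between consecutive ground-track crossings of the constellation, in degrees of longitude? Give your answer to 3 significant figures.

3.56°

Semi-major axis a = 6370 + 740 = 7110 km. Period T = 2π√(a³/μ) = 2π√(7110³/398600) = 5966.4 s = 99.44 min.
Single-satellite node shift = (5966.4/86164) × 360° = 24.93°.
With 7 satellites evenly phased, successive equator crossings are 24.93/7 = 3.561° apart.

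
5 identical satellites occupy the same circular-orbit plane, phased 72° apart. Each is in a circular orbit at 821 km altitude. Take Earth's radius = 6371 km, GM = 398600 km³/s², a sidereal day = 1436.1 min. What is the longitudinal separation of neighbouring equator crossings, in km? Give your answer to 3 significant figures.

564 km

Semi-major axis a = 6371 + 821 = 7192 km. Period T = 2π√(a³/μ) = 2π√(7192³/398600) = 6070.0 s = 101.17 min.
Single-satellite node shift = (6070.0/86166) × 360° = 25.36°.
With 5 satellites evenly phased, successive equator crossings are 25.36/5 = 5.072° apart.
That is 5.072 × 111.2 = 564 km at the equator.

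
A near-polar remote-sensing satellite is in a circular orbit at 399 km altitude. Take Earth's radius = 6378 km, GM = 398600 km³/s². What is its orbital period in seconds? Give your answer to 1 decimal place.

Semi-major axis a = 6378 + 399 = 6777 km. Period T = 2π√(a³/μ) = 2π√(6777³/398600) = 5552.2 s = 92.54 min.

5552.2 seconds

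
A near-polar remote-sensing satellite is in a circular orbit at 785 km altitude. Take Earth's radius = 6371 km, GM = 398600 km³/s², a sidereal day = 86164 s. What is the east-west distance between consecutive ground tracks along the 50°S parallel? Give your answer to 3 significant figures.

Semi-major axis a = 6371 + 785 = 7156 km. Period T = 2π√(a³/μ) = 2π√(7156³/398600) = 6024.4 s = 100.41 min.
Node shift per orbit = (6024.4/86164) × 360° = 25.17°.
Equatorial spacing = 25.17 × 111.2 km/° = 2799 km.
At 50° latitude, spacing = 2799 × cos(50°) = 1799 km.

1800 km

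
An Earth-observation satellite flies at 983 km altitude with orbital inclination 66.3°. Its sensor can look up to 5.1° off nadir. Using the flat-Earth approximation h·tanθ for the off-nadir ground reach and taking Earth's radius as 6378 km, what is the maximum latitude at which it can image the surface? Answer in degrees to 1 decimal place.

For a prograde orbit the ground track reaches latitude ±i = ±66.3°.
Sensor half-swath on the ground ≈ 983·tan(5.1°) = 88 km = 0.79° of latitude.
Maximum observable latitude ≈ 66.3 + 0.79 = 67.1°.

67.1°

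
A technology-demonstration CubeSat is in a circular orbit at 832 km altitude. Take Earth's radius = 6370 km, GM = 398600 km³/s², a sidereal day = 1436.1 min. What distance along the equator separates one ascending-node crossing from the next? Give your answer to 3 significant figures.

2830 km

Semi-major axis a = 6370 + 832 = 7202 km. Period T = 2π√(a³/μ) = 2π√(7202³/398600) = 6082.6 s = 101.38 min.
During one orbit Earth rotates (6082.6 / 86166) × 360° = 25.41°.
At the equator that is 25.41° × (2π·6370/360) km/° = 25.41 × 111.2 = 2825 km.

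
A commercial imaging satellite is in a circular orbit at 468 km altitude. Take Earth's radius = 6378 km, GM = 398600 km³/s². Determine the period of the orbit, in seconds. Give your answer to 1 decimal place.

Semi-major axis a = 6378 + 468 = 6846 km. Period T = 2π√(a³/μ) = 2π√(6846³/398600) = 5637.2 s = 93.95 min.

5637.2 seconds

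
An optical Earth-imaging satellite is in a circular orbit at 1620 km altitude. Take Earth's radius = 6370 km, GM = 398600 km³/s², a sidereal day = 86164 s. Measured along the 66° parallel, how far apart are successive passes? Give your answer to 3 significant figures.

1340 km

Semi-major axis a = 6370 + 1620 = 7990 km. Period T = 2π√(a³/μ) = 2π√(7990³/398600) = 7107.7 s = 118.46 min.
Node shift per orbit = (7107.7/86164) × 360° = 29.70°.
Equatorial spacing = 29.70 × 111.2 km/° = 3302 km.
At 66° latitude, spacing = 3302 × cos(66°) = 1343 km.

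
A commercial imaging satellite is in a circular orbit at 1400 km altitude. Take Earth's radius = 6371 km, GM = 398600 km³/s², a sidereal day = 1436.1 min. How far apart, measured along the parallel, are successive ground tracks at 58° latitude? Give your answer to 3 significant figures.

1680 km

Semi-major axis a = 6371 + 1400 = 7771 km. Period T = 2π√(a³/μ) = 2π√(7771³/398600) = 6817.5 s = 113.63 min.
Node shift per orbit = (6817.5/86166) × 360° = 28.48°.
Equatorial spacing = 28.48 × 111.2 km/° = 3167 km.
At 58° latitude, spacing = 3167 × cos(58°) = 1678 km.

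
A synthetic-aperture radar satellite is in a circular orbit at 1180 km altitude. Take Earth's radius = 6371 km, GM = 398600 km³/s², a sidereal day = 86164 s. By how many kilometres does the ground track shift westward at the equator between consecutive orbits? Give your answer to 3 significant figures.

3030 km

Semi-major axis a = 6371 + 1180 = 7551 km. Period T = 2π√(a³/μ) = 2π√(7551³/398600) = 6530.1 s = 108.83 min.
During one orbit Earth rotates (6530.1 / 86164) × 360° = 27.28°.
At the equator that is 27.28° × (2π·6371/360) km/° = 27.28 × 111.2 = 3034 km.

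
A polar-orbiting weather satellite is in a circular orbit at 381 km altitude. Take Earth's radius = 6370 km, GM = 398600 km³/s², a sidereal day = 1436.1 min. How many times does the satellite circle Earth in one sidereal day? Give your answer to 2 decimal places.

15.61

Semi-major axis a = 6370 + 381 = 6751 km. Period T = 2π√(a³/μ) = 2π√(6751³/398600) = 5520.3 s = 92.01 min.
Orbits per sidereal day = 86166 / 5520.3 = 15.609.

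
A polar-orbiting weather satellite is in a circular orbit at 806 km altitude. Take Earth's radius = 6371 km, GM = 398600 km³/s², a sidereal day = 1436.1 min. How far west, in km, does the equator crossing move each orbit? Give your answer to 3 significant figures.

2810 km

Semi-major axis a = 6371 + 806 = 7177 km. Period T = 2π√(a³/μ) = 2π√(7177³/398600) = 6051.0 s = 100.85 min.
During one orbit Earth rotates (6051.0 / 86166) × 360° = 25.28°.
At the equator that is 25.28° × (2π·6371/360) km/° = 25.28 × 111.2 = 2811 km.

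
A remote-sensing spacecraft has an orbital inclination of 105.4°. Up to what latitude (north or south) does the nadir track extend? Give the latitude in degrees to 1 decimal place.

Retrograde orbit: the ground track reaches ±(180° − i) = ±(180 − 105.4) = ±74.6°.

74.6°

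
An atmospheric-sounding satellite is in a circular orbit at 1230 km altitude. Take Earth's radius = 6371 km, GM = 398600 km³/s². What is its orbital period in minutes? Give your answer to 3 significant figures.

Semi-major axis a = 6371 + 1230 = 7601 km. Period T = 2π√(a³/μ) = 2π√(7601³/398600) = 6595.0 s = 109.92 min.

110 min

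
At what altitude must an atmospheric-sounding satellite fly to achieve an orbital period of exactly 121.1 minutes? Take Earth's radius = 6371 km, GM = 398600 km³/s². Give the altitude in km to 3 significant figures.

1740 km

T = 121.1 min = 7266.0 s.
From T = 2π√(a³/μ): a = (μ T²/4π²)^(1/3) = (398600 × 7266.0² / 4π²)^(1/3) = 8108 km.
Altitude h = a − R = 8108 − 6371 = 1737 km.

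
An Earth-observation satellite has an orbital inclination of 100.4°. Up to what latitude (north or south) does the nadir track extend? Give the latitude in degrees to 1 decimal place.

79.6°

Retrograde orbit: the ground track reaches ±(180° − i) = ±(180 − 100.4) = ±79.6°.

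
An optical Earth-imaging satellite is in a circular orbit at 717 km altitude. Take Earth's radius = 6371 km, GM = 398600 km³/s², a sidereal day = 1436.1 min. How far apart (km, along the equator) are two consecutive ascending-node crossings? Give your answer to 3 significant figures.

2760 km

Semi-major axis a = 6371 + 717 = 7088 km. Period T = 2π√(a³/μ) = 2π√(7088³/398600) = 5938.8 s = 98.98 min.
During one orbit Earth rotates (5938.8 / 86166) × 360° = 24.81°.
At the equator that is 24.81° × (2π·6371/360) km/° = 24.81 × 111.2 = 2759 km.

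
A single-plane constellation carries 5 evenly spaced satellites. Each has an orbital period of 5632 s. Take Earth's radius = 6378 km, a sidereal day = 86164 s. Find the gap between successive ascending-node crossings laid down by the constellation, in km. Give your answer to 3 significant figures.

Single-satellite node shift = (5632.0/86164) × 360° = 23.53°.
With 5 satellites evenly phased, successive equator crossings are 23.53/5 = 4.706° apart.
That is 4.706 × 111.3 = 524 km at the equator.

524 km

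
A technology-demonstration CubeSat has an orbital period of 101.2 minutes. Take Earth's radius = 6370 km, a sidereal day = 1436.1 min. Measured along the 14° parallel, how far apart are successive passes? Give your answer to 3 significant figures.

2740 km

T = 101.2 min = 6072.0 s.
Node shift per orbit = (6072.0/86166) × 360° = 25.37°.
Equatorial spacing = 25.37 × 111.2 km/° = 2820 km.
At 14° latitude, spacing = 2820 × cos(14°) = 2737 km.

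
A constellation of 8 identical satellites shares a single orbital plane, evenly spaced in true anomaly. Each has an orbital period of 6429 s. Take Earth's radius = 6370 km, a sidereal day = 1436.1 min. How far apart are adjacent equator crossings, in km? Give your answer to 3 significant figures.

Single-satellite node shift = (6429.0/86166) × 360° = 26.86°.
With 8 satellites evenly phased, successive equator crossings are 26.86/8 = 3.358° apart.
That is 3.358 × 111.2 = 373 km at the equator.

373 km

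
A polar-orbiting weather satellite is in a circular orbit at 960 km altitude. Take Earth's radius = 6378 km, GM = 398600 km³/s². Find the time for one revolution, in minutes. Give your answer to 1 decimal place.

Semi-major axis a = 6378 + 960 = 7338 km. Period T = 2π√(a³/μ) = 2π√(7338³/398600) = 6255.7 s = 104.26 min.

104.3 min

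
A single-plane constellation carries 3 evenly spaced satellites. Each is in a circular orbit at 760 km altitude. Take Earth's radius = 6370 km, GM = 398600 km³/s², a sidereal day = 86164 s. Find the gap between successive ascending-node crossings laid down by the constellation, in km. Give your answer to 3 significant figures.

Semi-major axis a = 6370 + 760 = 7130 km. Period T = 2π√(a³/μ) = 2π√(7130³/398600) = 5991.6 s = 99.86 min.
Single-satellite node shift = (5991.6/86164) × 360° = 25.03°.
With 3 satellites evenly phased, successive equator crossings are 25.03/3 = 8.345° apart.
That is 8.345 × 111.2 = 928 km at the equator.

928 km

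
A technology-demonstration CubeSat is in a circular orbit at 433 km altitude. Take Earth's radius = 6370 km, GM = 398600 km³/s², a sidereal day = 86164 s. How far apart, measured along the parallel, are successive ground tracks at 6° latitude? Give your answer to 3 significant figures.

2580 km

Semi-major axis a = 6370 + 433 = 6803 km. Period T = 2π√(a³/μ) = 2π√(6803³/398600) = 5584.2 s = 93.07 min.
Node shift per orbit = (5584.2/86164) × 360° = 23.33°.
Equatorial spacing = 23.33 × 111.2 km/° = 2594 km.
At 6° latitude, spacing = 2594 × cos(6°) = 2580 km.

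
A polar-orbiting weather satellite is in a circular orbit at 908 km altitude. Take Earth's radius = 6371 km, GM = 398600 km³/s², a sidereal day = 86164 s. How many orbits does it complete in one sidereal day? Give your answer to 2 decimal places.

13.94

Semi-major axis a = 6371 + 908 = 7279 km. Period T = 2π√(a³/μ) = 2π√(7279³/398600) = 6180.4 s = 103.01 min.
Orbits per sidereal day = 86164 / 6180.4 = 13.941.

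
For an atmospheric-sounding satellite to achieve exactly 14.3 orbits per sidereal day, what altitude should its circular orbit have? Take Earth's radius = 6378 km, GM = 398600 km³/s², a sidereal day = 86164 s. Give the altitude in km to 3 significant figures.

779 km

Required period T = 86164 / 14.3 = 6025.5 s.
From T = 2π√(a³/μ): a = (μ T²/4π²)^(1/3) = (398600 × 6025.5² / 4π²)^(1/3) = 7157 km.
Altitude h = a − R = 7157 − 6378 = 779 km.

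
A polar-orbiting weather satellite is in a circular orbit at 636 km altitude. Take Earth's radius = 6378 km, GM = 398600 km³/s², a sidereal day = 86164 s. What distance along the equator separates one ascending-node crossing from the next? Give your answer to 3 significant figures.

Semi-major axis a = 6378 + 636 = 7014 km. Period T = 2π√(a³/μ) = 2π√(7014³/398600) = 5846.0 s = 97.43 min.
During one orbit Earth rotates (5846.0 / 86164) × 360° = 24.43°.
At the equator that is 24.43° × (2π·6378/360) km/° = 24.43 × 111.3 = 2719 km.

2720 km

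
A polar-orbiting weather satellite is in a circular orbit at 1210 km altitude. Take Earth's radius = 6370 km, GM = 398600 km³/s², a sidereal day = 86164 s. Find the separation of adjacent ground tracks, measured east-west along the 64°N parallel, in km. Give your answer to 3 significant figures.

Semi-major axis a = 6370 + 1210 = 7580 km. Period T = 2π√(a³/μ) = 2π√(7580³/398600) = 6567.7 s = 109.46 min.
Node shift per orbit = (6567.7/86164) × 360° = 27.44°.
Equatorial spacing = 27.44 × 111.2 km/° = 3051 km.
At 64° latitude, spacing = 3051 × cos(64°) = 1337 km.

1340 km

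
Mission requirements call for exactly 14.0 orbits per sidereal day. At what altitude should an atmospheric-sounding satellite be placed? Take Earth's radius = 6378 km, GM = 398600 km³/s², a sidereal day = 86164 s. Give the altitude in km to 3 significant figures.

Required period T = 86164 / 14.0 = 6154.6 s.
From T = 2π√(a³/μ): a = (μ T²/4π²)^(1/3) = (398600 × 6154.6² / 4π²)^(1/3) = 7259 km.
Altitude h = a − R = 7259 − 6378 = 881 km.

881 km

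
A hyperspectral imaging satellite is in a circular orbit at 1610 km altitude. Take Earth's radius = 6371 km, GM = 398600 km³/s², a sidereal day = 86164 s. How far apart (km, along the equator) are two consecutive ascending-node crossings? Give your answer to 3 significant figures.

3300 km

Semi-major axis a = 6371 + 1610 = 7981 km. Period T = 2π√(a³/μ) = 2π√(7981³/398600) = 7095.7 s = 118.26 min.
During one orbit Earth rotates (7095.7 / 86164) × 360° = 29.65°.
At the equator that is 29.65° × (2π·6371/360) km/° = 29.65 × 111.2 = 3297 km.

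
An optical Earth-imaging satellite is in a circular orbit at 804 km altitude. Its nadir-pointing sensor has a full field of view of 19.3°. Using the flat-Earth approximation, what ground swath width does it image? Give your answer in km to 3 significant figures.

273 km

Half-angle = 19.3°/2 = 9.65°.
Swath width ≈ 2h·tan(θ/2) = 2 × 804 × tan(9.65°) = 273.4 km.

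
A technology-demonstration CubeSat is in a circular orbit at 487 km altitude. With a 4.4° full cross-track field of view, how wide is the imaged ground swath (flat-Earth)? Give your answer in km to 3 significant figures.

37.4 km

Half-angle = 4.4°/2 = 2.2°.
Swath width ≈ 2h·tan(θ/2) = 2 × 487 × tan(2.2°) = 37.4 km.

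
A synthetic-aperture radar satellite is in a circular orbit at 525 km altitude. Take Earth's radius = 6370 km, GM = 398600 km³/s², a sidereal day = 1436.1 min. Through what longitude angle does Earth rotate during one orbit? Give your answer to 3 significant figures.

Semi-major axis a = 6370 + 525 = 6895 km. Period T = 2π√(a³/μ) = 2π√(6895³/398600) = 5697.9 s = 94.96 min.
During one orbit Earth rotates (5697.9 / 86166) × 360° = 23.81°.

23.8°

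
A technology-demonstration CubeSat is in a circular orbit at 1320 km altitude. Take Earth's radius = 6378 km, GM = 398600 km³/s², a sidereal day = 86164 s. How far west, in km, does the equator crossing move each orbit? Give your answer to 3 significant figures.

Semi-major axis a = 6378 + 1320 = 7698 km. Period T = 2π√(a³/μ) = 2π√(7698³/398600) = 6721.7 s = 112.03 min.
During one orbit Earth rotates (6721.7 / 86164) × 360° = 28.08°.
At the equator that is 28.08° × (2π·6378/360) km/° = 28.08 × 111.3 = 3126 km.

3130 km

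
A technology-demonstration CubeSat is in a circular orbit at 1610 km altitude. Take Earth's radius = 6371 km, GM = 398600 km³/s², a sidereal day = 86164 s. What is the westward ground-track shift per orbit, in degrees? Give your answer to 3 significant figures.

29.6°

Semi-major axis a = 6371 + 1610 = 7981 km. Period T = 2π√(a³/μ) = 2π√(7981³/398600) = 7095.7 s = 118.26 min.
During one orbit Earth rotates (7095.7 / 86164) × 360° = 29.65°.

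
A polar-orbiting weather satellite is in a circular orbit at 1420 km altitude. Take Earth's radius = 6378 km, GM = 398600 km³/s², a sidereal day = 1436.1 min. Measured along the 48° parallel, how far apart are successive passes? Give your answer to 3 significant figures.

Semi-major axis a = 6378 + 1420 = 7798 km. Period T = 2π√(a³/μ) = 2π√(7798³/398600) = 6853.1 s = 114.22 min.
Node shift per orbit = (6853.1/86166) × 360° = 28.63°.
Equatorial spacing = 28.63 × 111.3 km/° = 3187 km.
At 48° latitude, spacing = 3187 × cos(48°) = 2133 km.

2130 km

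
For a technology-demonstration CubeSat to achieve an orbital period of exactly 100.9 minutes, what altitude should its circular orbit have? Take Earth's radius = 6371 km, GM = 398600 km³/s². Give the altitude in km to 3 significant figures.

T = 100.9 min = 6054.0 s.
From T = 2π√(a³/μ): a = (μ T²/4π²)^(1/3) = (398600 × 6054.0² / 4π²)^(1/3) = 7179 km.
Altitude h = a − R = 7179 − 6371 = 808 km.

808 km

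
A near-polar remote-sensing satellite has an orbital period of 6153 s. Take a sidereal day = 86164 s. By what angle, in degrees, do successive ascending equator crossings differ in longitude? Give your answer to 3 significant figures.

During one orbit Earth rotates (6153.0 / 86164) × 360° = 25.71°.

25.7°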